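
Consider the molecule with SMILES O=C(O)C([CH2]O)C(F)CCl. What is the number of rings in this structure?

In SMILES, each pair of matching ring-closure digits denotes one ring-closing bond; the number of such bonds equals the number of independent rings.
Ring-closure bonds here: 0.

0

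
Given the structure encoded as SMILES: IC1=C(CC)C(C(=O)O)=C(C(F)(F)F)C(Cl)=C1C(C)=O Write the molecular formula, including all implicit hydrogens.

C12H9ClF3IO3

Walk through each heavy atom and fill implicit hydrogens from standard valence (C 4, N 3, O 2, S 2, halogen 1):
  atom 1: I (halogen, monovalent) → 0 H
  atom 2: C, bond orders sum to 4 (valence 4) → 0 H
  atom 3: C, bond orders sum to 4 (valence 4) → 0 H
  atom 4: C, bond orders sum to 2 (valence 4) → 2 H
  atom 5: C, bond orders sum to 1 (valence 4) → 3 H
  atom 6: C, bond orders sum to 4 (valence 4) → 0 H
  atom 7: C, bond orders sum to 4 (valence 4) → 0 H
  atom 8: O, bond orders sum to 2 (valence 2) → 0 H
  atom 9: O, bond orders sum to 1 (valence 2) → 1 H
  atom 10: C, bond orders sum to 4 (valence 4) → 0 H
  atom 11: C, bond orders sum to 4 (valence 4) → 0 H
  atom 12: F (halogen, monovalent) → 0 H
  atom 13: F (halogen, monovalent) → 0 H
  atom 14: F (halogen, monovalent) → 0 H
  atom 15: C, bond orders sum to 4 (valence 4) → 0 H
  atom 16: Cl (halogen, monovalent) → 0 H
  atom 17: C, bond orders sum to 4 (valence 4) → 0 H
  atom 18: C, bond orders sum to 4 (valence 4) → 0 H
  atom 19: C, bond orders sum to 1 (valence 4) → 3 H
  atom 20: O, bond orders sum to 2 (valence 2) → 0 H
Totals → C:12, H:9, Cl:1, F:3, I:1, O:3.
In Hill order: C12H9ClF3IO3.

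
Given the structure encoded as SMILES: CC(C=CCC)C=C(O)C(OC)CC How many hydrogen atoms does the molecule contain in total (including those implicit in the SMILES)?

22

Walk through each heavy atom and fill implicit hydrogens from standard valence (C 4, N 3, O 2, S 2, halogen 1):
  atom 1: C, bond orders sum to 1 (valence 4) → 3 H
  atom 2: C, bond orders sum to 3 (valence 4) → 1 H
  atom 3: C, bond orders sum to 3 (valence 4) → 1 H
  atom 4: C, bond orders sum to 3 (valence 4) → 1 H
  atom 5: C, bond orders sum to 2 (valence 4) → 2 H
  atom 6: C, bond orders sum to 1 (valence 4) → 3 H
  atom 7: C, bond orders sum to 3 (valence 4) → 1 H
  atom 8: C, bond orders sum to 4 (valence 4) → 0 H
  atom 9: O, bond orders sum to 1 (valence 2) → 1 H
  atom 10: C, bond orders sum to 3 (valence 4) → 1 H
  atom 11: O, bond orders sum to 2 (valence 2) → 0 H
  atom 12: C, bond orders sum to 1 (valence 4) → 3 H
  atom 13: C, bond orders sum to 2 (valence 4) → 2 H
  atom 14: C, bond orders sum to 1 (valence 4) → 3 H
Total hydrogens: 22.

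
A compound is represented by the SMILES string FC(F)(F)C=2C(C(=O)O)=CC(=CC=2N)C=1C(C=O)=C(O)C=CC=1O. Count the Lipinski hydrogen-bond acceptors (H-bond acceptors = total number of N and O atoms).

N atoms: 1; O atoms: 5.
Lipinski HBA = 1 + 5 = 6.

6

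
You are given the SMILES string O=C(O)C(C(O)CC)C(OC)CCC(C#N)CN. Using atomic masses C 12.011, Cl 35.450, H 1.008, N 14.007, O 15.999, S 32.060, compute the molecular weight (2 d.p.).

First, the molecular formula is C12H22N2O4 (counting implicit H from valence).
  C: 12 × 12.011 = 144.132
  H: 22 × 1.008 = 22.176
  N: 2 × 14.007 = 28.014
  O: 4 × 15.999 = 63.996
Sum: 12×12.011 + 22×1.008 + 2×14.007 + 4×15.999 = 258.318 → 258.32 g/mol.

258.32 g/mol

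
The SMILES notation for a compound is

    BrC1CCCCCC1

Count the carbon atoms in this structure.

Count every carbon token in the SMILES (each C, including those in ring-closure positions and inside branches).
Carbon count: 7.

7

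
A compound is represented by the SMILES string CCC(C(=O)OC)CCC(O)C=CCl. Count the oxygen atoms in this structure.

3

Scan the SMILES for O atoms (remember two-letter symbols like Cl and Br are single atoms).
Oxygen count: 3.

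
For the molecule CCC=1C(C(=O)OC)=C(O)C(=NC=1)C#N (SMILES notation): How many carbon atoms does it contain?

10

Count every carbon token in the SMILES (each C, including those in ring-closure positions and inside branches).
Carbon count: 10.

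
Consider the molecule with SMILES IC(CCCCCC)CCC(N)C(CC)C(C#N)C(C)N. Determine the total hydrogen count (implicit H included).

34

Walk through each heavy atom and fill implicit hydrogens from standard valence (C 4, N 3, O 2, S 2, halogen 1):
  atom 1: I (halogen, monovalent) → 0 H
  atom 2: C, bond orders sum to 3 (valence 4) → 1 H
  atom 3: C, bond orders sum to 2 (valence 4) → 2 H
  atom 4: C, bond orders sum to 2 (valence 4) → 2 H
  atom 5: C, bond orders sum to 2 (valence 4) → 2 H
  atom 6: C, bond orders sum to 2 (valence 4) → 2 H
  atom 7: C, bond orders sum to 2 (valence 4) → 2 H
  atom 8: C, bond orders sum to 1 (valence 4) → 3 H
  atom 9: C, bond orders sum to 2 (valence 4) → 2 H
  atom 10: C, bond orders sum to 2 (valence 4) → 2 H
  atom 11: C, bond orders sum to 3 (valence 4) → 1 H
  atom 12: N, bond orders sum to 1 (valence 3) → 2 H
  atom 13: C, bond orders sum to 3 (valence 4) → 1 H
  atom 14: C, bond orders sum to 2 (valence 4) → 2 H
  atom 15: C, bond orders sum to 1 (valence 4) → 3 H
  atom 16: C, bond orders sum to 3 (valence 4) → 1 H
  atom 17: C, bond orders sum to 4 (valence 4) → 0 H
  atom 18: N, bond orders sum to 3 (valence 3) → 0 H
  atom 19: C, bond orders sum to 3 (valence 4) → 1 H
  atom 20: C, bond orders sum to 1 (valence 4) → 3 H
  atom 21: N, bond orders sum to 1 (valence 3) → 2 H
Total hydrogens: 34.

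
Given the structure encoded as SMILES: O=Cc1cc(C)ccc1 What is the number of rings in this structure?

In SMILES, each pair of matching ring-closure digits denotes one ring-closing bond; the number of such bonds equals the number of independent rings.
Ring-closure bonds here: 1.

1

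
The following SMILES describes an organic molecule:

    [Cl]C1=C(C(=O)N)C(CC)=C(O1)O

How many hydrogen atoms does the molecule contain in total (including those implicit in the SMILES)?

8

Walk through each heavy atom and fill implicit hydrogens from standard valence (C 4, N 3, O 2, S 2, halogen 1):
  atom 1: Cl with explicit H count 0
  atom 2: C, bond orders sum to 4 (valence 4) → 0 H
  atom 3: C, bond orders sum to 4 (valence 4) → 0 H
  atom 4: C, bond orders sum to 4 (valence 4) → 0 H
  atom 5: O, bond orders sum to 2 (valence 2) → 0 H
  atom 6: N, bond orders sum to 1 (valence 3) → 2 H
  atom 7: C, bond orders sum to 4 (valence 4) → 0 H
  atom 8: C, bond orders sum to 2 (valence 4) → 2 H
  atom 9: C, bond orders sum to 1 (valence 4) → 3 H
  atom 10: C, bond orders sum to 4 (valence 4) → 0 H
  atom 11: O, bond orders sum to 2 (valence 2) → 0 H
  atom 12: O, bond orders sum to 1 (valence 2) → 1 H
Total hydrogens: 8.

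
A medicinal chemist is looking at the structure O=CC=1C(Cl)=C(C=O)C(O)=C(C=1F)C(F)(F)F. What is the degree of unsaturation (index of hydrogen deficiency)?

6

Molecular formula: C9H3ClF4O3.
DoU = (2C + 2 + N − H − X) / 2, where X is the halogen count and O/S are ignored.
    = (2·9 + 2 + 0 − 3 − 5) / 2 = 12 / 2 = 6.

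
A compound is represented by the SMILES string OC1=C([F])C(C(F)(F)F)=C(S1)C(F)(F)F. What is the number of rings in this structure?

In SMILES, each pair of matching ring-closure digits denotes one ring-closing bond; the number of such bonds equals the number of independent rings.
Ring-closure bonds here: 1.

1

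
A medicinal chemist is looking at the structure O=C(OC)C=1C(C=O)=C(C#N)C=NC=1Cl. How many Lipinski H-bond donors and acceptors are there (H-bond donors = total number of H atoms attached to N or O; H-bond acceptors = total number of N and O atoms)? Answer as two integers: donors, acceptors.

Donors: find every N or O and count the H atoms it carries.
  atom 1 (O): bond orders sum to 2 → 0 H
  atom 3 (O): bond orders sum to 2 → 0 H
  atom 8 (O): bond orders sum to 2 → 0 H
  atom 11 (N): bond orders sum to 3 → 0 H
  atom 13 (N): bond orders sum to 3 → 0 H
Lipinski HBD = 0.
Acceptors: N atoms = 2, O atoms = 3 → HBA = 5.

0, 5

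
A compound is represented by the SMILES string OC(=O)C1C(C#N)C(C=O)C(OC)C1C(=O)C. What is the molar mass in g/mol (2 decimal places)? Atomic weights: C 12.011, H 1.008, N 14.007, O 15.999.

First, the molecular formula is C11H13NO5 (counting implicit H from valence).
  C: 11 × 12.011 = 132.121
  H: 13 × 1.008 = 13.104
  N: 1 × 14.007 = 14.007
  O: 5 × 15.999 = 79.995
Sum: 11×12.011 + 13×1.008 + 1×14.007 + 5×15.999 = 239.227 → 239.23 g/mol.

239.23 g/mol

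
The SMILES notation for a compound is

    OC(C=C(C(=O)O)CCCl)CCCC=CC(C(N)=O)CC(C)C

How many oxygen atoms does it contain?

4

Scan the SMILES for O atoms (remember two-letter symbols like Cl and Br are single atoms).
Oxygen count: 4.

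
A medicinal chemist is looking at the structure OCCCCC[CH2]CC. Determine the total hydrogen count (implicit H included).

18

Walk through each heavy atom and fill implicit hydrogens from standard valence (C 4, N 3, O 2, S 2, halogen 1):
  atom 1: O, bond orders sum to 1 (valence 2) → 1 H
  atom 2: C, bond orders sum to 2 (valence 4) → 2 H
  atom 3: C, bond orders sum to 2 (valence 4) → 2 H
  atom 4: C, bond orders sum to 2 (valence 4) → 2 H
  atom 5: C, bond orders sum to 2 (valence 4) → 2 H
  atom 6: C, bond orders sum to 2 (valence 4) → 2 H
  atom 7: C with explicit H count 2
  atom 8: C, bond orders sum to 2 (valence 4) → 2 H
  atom 9: C, bond orders sum to 1 (valence 4) → 3 H
Total hydrogens: 18.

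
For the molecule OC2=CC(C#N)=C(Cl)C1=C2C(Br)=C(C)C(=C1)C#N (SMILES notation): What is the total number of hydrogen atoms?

6

Walk through each heavy atom and fill implicit hydrogens from standard valence (C 4, N 3, O 2, S 2, halogen 1):
  atom 1: O, bond orders sum to 1 (valence 2) → 1 H
  atom 2: C, bond orders sum to 4 (valence 4) → 0 H
  atom 3: C, bond orders sum to 3 (valence 4) → 1 H
  atom 4: C, bond orders sum to 4 (valence 4) → 0 H
  atom 5: C, bond orders sum to 4 (valence 4) → 0 H
  atom 6: N, bond orders sum to 3 (valence 3) → 0 H
  atom 7: C, bond orders sum to 4 (valence 4) → 0 H
  atom 8: Cl (halogen, monovalent) → 0 H
  atom 9: C, bond orders sum to 4 (valence 4) → 0 H
  atom 10: C, bond orders sum to 4 (valence 4) → 0 H
  atom 11: C, bond orders sum to 4 (valence 4) → 0 H
  atom 12: Br (halogen, monovalent) → 0 H
  atom 13: C, bond orders sum to 4 (valence 4) → 0 H
  atom 14: C, bond orders sum to 1 (valence 4) → 3 H
  atom 15: C, bond orders sum to 4 (valence 4) → 0 H
  atom 16: C, bond orders sum to 3 (valence 4) → 1 H
  atom 17: C, bond orders sum to 4 (valence 4) → 0 H
  atom 18: N, bond orders sum to 3 (valence 3) → 0 H
Total hydrogens: 6.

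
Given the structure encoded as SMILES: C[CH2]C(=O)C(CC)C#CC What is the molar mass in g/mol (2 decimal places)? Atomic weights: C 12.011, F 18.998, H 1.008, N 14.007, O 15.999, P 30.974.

First, the molecular formula is C9H14O (counting implicit H from valence).
  C: 9 × 12.011 = 108.099
  H: 14 × 1.008 = 14.112
  O: 1 × 15.999 = 15.999
Sum: 9×12.011 + 14×1.008 + 1×15.999 = 138.210 → 138.21 g/mol.

138.21 g/mol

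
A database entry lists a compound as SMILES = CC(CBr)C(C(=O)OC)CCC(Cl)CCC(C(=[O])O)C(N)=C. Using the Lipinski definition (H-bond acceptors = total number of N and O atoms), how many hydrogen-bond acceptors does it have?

5

N atoms: 1; O atoms: 4.
Lipinski HBA = 1 + 4 = 5.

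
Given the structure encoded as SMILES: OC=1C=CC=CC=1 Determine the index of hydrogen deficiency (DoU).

4

Molecular formula: C6H6O.
DoU = (2C + 2 + N − H − X) / 2, where X is the halogen count and O/S are ignored.
    = (2·6 + 2 + 0 − 6 − 0) / 2 = 8 / 2 = 4.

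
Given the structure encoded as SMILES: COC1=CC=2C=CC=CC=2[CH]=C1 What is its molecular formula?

Walk through each heavy atom and fill implicit hydrogens from standard valence (C 4, N 3, O 2, S 2, halogen 1):
  atom 1: C, bond orders sum to 1 (valence 4) → 3 H
  atom 2: O, bond orders sum to 2 (valence 2) → 0 H
  atom 3: C, bond orders sum to 4 (valence 4) → 0 H
  atom 4: C, bond orders sum to 3 (valence 4) → 1 H
  atom 5: C, bond orders sum to 4 (valence 4) → 0 H
  atom 6: C, bond orders sum to 3 (valence 4) → 1 H
  atom 7: C, bond orders sum to 3 (valence 4) → 1 H
  atom 8: C, bond orders sum to 3 (valence 4) → 1 H
  atom 9: C, bond orders sum to 3 (valence 4) → 1 H
  atom 10: C, bond orders sum to 4 (valence 4) → 0 H
  atom 11: C with explicit H count 1
  atom 12: C, bond orders sum to 3 (valence 4) → 1 H
Totals → C:11, H:10, O:1.
In Hill order: C11H10O.

C11H10O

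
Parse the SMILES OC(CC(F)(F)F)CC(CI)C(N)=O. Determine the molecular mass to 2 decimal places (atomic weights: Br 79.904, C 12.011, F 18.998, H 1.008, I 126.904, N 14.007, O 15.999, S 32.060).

First, the molecular formula is C7H11F3INO2 (counting implicit H from valence).
  C: 7 × 12.011 = 84.077
  F: 3 × 18.998 = 56.994
  H: 11 × 1.008 = 11.088
  I: 1 × 126.904 = 126.904
  N: 1 × 14.007 = 14.007
  O: 2 × 15.999 = 31.998
Sum: 7×12.011 + 3×18.998 + 11×1.008 + 1×126.904 + 1×14.007 + 2×15.999 = 325.068 → 325.07 g/mol.

325.07 g/mol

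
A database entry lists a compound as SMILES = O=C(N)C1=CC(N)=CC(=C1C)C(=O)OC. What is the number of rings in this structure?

In SMILES, each pair of matching ring-closure digits denotes one ring-closing bond; the number of such bonds equals the number of independent rings.
Ring-closure bonds here: 1.

1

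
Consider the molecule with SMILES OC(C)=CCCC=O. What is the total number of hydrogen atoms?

Walk through each heavy atom and fill implicit hydrogens from standard valence (C 4, N 3, O 2, S 2, halogen 1):
  atom 1: O, bond orders sum to 1 (valence 2) → 1 H
  atom 2: C, bond orders sum to 4 (valence 4) → 0 H
  atom 3: C, bond orders sum to 1 (valence 4) → 3 H
  atom 4: C, bond orders sum to 3 (valence 4) → 1 H
  atom 5: C, bond orders sum to 2 (valence 4) → 2 H
  atom 6: C, bond orders sum to 2 (valence 4) → 2 H
  atom 7: C, bond orders sum to 3 (valence 4) → 1 H
  atom 8: O, bond orders sum to 2 (valence 2) → 0 H
Total hydrogens: 10.

10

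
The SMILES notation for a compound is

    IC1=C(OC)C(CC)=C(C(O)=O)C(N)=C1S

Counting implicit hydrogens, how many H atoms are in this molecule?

12

Walk through each heavy atom and fill implicit hydrogens from standard valence (C 4, N 3, O 2, S 2, halogen 1):
  atom 1: I (halogen, monovalent) → 0 H
  atom 2: C, bond orders sum to 4 (valence 4) → 0 H
  atom 3: C, bond orders sum to 4 (valence 4) → 0 H
  atom 4: O, bond orders sum to 2 (valence 2) → 0 H
  atom 5: C, bond orders sum to 1 (valence 4) → 3 H
  atom 6: C, bond orders sum to 4 (valence 4) → 0 H
  atom 7: C, bond orders sum to 2 (valence 4) → 2 H
  atom 8: C, bond orders sum to 1 (valence 4) → 3 H
  atom 9: C, bond orders sum to 4 (valence 4) → 0 H
  atom 10: C, bond orders sum to 4 (valence 4) → 0 H
  atom 11: O, bond orders sum to 1 (valence 2) → 1 H
  atom 12: O, bond orders sum to 2 (valence 2) → 0 H
  atom 13: C, bond orders sum to 4 (valence 4) → 0 H
  atom 14: N, bond orders sum to 1 (valence 3) → 2 H
  atom 15: C, bond orders sum to 4 (valence 4) → 0 H
  atom 16: S, bond orders sum to 1 (valence 2) → 1 H
Total hydrogens: 12.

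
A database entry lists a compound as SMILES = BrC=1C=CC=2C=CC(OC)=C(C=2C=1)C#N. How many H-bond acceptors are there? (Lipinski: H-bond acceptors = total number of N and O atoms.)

2

N atoms: 1; O atoms: 1.
Lipinski HBA = 1 + 1 = 2.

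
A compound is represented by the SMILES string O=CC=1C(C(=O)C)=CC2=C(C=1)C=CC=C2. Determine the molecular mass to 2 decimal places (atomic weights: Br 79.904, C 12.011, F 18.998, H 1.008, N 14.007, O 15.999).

198.22 g/mol

First, the molecular formula is C13H10O2 (counting implicit H from valence).
  C: 13 × 12.011 = 156.143
  H: 10 × 1.008 = 10.080
  O: 2 × 15.999 = 31.998
Sum: 13×12.011 + 10×1.008 + 2×15.999 = 198.221 → 198.22 g/mol.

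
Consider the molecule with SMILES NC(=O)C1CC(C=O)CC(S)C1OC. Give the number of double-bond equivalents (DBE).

3

Degree of unsaturation = (number of rings) + (number of π bonds).
Ring closures in the SMILES: 1.
π bonds: 2 double bonds (each 1 DoU) → 2 DoU from unsaturation.
Total DoU = 1 + 2 = 3.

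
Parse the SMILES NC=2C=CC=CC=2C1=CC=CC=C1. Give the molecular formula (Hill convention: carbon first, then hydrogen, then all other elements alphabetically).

C12H11N

Walk through each heavy atom and fill implicit hydrogens from standard valence (C 4, N 3, O 2, S 2, halogen 1):
  atom 1: N, bond orders sum to 1 (valence 3) → 2 H
  atom 2: C, bond orders sum to 4 (valence 4) → 0 H
  atom 3: C, bond orders sum to 3 (valence 4) → 1 H
  atom 4: C, bond orders sum to 3 (valence 4) → 1 H
  atom 5: C, bond orders sum to 3 (valence 4) → 1 H
  atom 6: C, bond orders sum to 3 (valence 4) → 1 H
  atom 7: C, bond orders sum to 4 (valence 4) → 0 H
  atom 8: C, bond orders sum to 4 (valence 4) → 0 H
  atom 9: C, bond orders sum to 3 (valence 4) → 1 H
  atom 10: C, bond orders sum to 3 (valence 4) → 1 H
  atom 11: C, bond orders sum to 3 (valence 4) → 1 H
  atom 12: C, bond orders sum to 3 (valence 4) → 1 H
  atom 13: C, bond orders sum to 3 (valence 4) → 1 H
Totals → C:12, H:11, N:1.
In Hill order: C12H11N.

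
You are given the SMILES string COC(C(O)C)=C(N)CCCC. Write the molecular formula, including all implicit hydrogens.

Walk through each heavy atom and fill implicit hydrogens from standard valence (C 4, N 3, O 2, S 2, halogen 1):
  atom 1: C, bond orders sum to 1 (valence 4) → 3 H
  atom 2: O, bond orders sum to 2 (valence 2) → 0 H
  atom 3: C, bond orders sum to 4 (valence 4) → 0 H
  atom 4: C, bond orders sum to 3 (valence 4) → 1 H
  atom 5: O, bond orders sum to 1 (valence 2) → 1 H
  atom 6: C, bond orders sum to 1 (valence 4) → 3 H
  atom 7: C, bond orders sum to 4 (valence 4) → 0 H
  atom 8: N, bond orders sum to 1 (valence 3) → 2 H
  atom 9: C, bond orders sum to 2 (valence 4) → 2 H
  atom 10: C, bond orders sum to 2 (valence 4) → 2 H
  atom 11: C, bond orders sum to 2 (valence 4) → 2 H
  atom 12: C, bond orders sum to 1 (valence 4) → 3 H
Totals → C:9, H:19, N:1, O:2.

C9H19NO2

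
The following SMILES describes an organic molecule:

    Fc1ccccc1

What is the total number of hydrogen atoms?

Walk through each heavy atom and fill implicit hydrogens from standard valence (C 4, N 3, O 2, S 2, halogen 1); for lowercase aromatic atoms, an aromatic c carries 1 H when it has two neighbours and 0 H with three, and aromatic n carries 0 H:
  atom 1: F (halogen, monovalent) → 0 H
  atom 2: aromatic c, 3 neighbours → 0 H
  atom 3: aromatic c, 2 neighbours → 1 H
  atom 4: aromatic c, 2 neighbours → 1 H
  atom 5: aromatic c, 2 neighbours → 1 H
  atom 6: aromatic c, 2 neighbours → 1 H
  atom 7: aromatic c, 2 neighbours → 1 H
Total hydrogens: 5.

5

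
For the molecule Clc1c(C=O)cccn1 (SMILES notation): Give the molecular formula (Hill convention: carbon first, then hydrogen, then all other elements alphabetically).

Walk through each heavy atom and fill implicit hydrogens from standard valence (C 4, N 3, O 2, S 2, halogen 1); for lowercase aromatic atoms, an aromatic c carries 1 H when it has two neighbours and 0 H with three, and aromatic n carries 0 H:
  atom 1: Cl (halogen, monovalent) → 0 H
  atom 2: aromatic c, 3 neighbours → 0 H
  atom 3: aromatic c, 3 neighbours → 0 H
  atom 4: C, bond orders sum to 3 (valence 4) → 1 H
  atom 5: O, bond orders sum to 2 (valence 2) → 0 H
  atom 6: aromatic c, 2 neighbours → 1 H
  atom 7: aromatic c, 2 neighbours → 1 H
  atom 8: aromatic c, 2 neighbours → 1 H
  atom 9: aromatic n, 2 neighbours → 0 H
Totals → C:6, H:4, Cl:1, N:1, O:1.

C6H4ClNO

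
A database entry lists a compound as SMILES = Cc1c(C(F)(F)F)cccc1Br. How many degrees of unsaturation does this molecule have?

Molecular formula: C8H6BrF3.
DoU = (2C + 2 + N − H − X) / 2, where X is the halogen count and O/S are ignored.
    = (2·8 + 2 + 0 − 6 − 4) / 2 = 8 / 2 = 4.

4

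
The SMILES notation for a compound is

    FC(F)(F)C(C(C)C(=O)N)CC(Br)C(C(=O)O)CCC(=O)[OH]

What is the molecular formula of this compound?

Walk through each heavy atom and fill implicit hydrogens from standard valence (C 4, N 3, O 2, S 2, halogen 1):
  atom 1: F (halogen, monovalent) → 0 H
  atom 2: C, bond orders sum to 4 (valence 4) → 0 H
  atom 3: F (halogen, monovalent) → 0 H
  atom 4: F (halogen, monovalent) → 0 H
  atom 5: C, bond orders sum to 3 (valence 4) → 1 H
  atom 6: C, bond orders sum to 3 (valence 4) → 1 H
  atom 7: C, bond orders sum to 1 (valence 4) → 3 H
  atom 8: C, bond orders sum to 4 (valence 4) → 0 H
  atom 9: O, bond orders sum to 2 (valence 2) → 0 H
  atom 10: N, bond orders sum to 1 (valence 3) → 2 H
  atom 11: C, bond orders sum to 2 (valence 4) → 2 H
  atom 12: C, bond orders sum to 3 (valence 4) → 1 H
  atom 13: Br (halogen, monovalent) → 0 H
  atom 14: C, bond orders sum to 3 (valence 4) → 1 H
  atom 15: C, bond orders sum to 4 (valence 4) → 0 H
  atom 16: O, bond orders sum to 2 (valence 2) → 0 H
  atom 17: O, bond orders sum to 1 (valence 2) → 1 H
  atom 18: C, bond orders sum to 2 (valence 4) → 2 H
  atom 19: C, bond orders sum to 2 (valence 4) → 2 H
  atom 20: C, bond orders sum to 4 (valence 4) → 0 H
  atom 21: O, bond orders sum to 2 (valence 2) → 0 H
  atom 22: O with explicit H count 1
Totals → C:12, H:17, Br:1, F:3, N:1, O:5.

C12H17BrF3NO5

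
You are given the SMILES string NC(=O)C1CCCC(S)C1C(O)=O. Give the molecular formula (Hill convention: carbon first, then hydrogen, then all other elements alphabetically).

C8H13NO3S

Walk through each heavy atom and fill implicit hydrogens from standard valence (C 4, N 3, O 2, S 2, halogen 1):
  atom 1: N, bond orders sum to 1 (valence 3) → 2 H
  atom 2: C, bond orders sum to 4 (valence 4) → 0 H
  atom 3: O, bond orders sum to 2 (valence 2) → 0 H
  atom 4: C, bond orders sum to 3 (valence 4) → 1 H
  atom 5: C, bond orders sum to 2 (valence 4) → 2 H
  atom 6: C, bond orders sum to 2 (valence 4) → 2 H
  atom 7: C, bond orders sum to 2 (valence 4) → 2 H
  atom 8: C, bond orders sum to 3 (valence 4) → 1 H
  atom 9: S, bond orders sum to 1 (valence 2) → 1 H
  atom 10: C, bond orders sum to 3 (valence 4) → 1 H
  atom 11: C, bond orders sum to 4 (valence 4) → 0 H
  atom 12: O, bond orders sum to 1 (valence 2) → 1 H
  atom 13: O, bond orders sum to 2 (valence 2) → 0 H
Totals → C:8, H:13, N:1, O:3, S:1.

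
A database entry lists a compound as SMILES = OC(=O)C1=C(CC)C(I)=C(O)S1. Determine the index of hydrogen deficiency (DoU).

Molecular formula: C7H7IO3S.
DoU = (2C + 2 + N − H − X) / 2, where X is the halogen count and O/S are ignored.
    = (2·7 + 2 + 0 − 7 − 1) / 2 = 8 / 2 = 4.

4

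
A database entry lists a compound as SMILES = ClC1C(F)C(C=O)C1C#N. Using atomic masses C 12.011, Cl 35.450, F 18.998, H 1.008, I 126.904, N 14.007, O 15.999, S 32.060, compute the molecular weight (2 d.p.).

161.56 g/mol

First, the molecular formula is C6H5ClFNO (counting implicit H from valence).
  C: 6 × 12.011 = 72.066
  Cl: 1 × 35.450 = 35.450
  F: 1 × 18.998 = 18.998
  H: 5 × 1.008 = 5.040
  N: 1 × 14.007 = 14.007
  O: 1 × 15.999 = 15.999
Sum: 6×12.011 + 1×35.450 + 1×18.998 + 5×1.008 + 1×14.007 + 1×15.999 = 161.560 → 161.56 g/mol.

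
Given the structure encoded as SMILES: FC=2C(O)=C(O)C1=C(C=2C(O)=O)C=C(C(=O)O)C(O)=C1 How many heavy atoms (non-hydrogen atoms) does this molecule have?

20

Every atom symbol written in the SMILES (organic subset) is one heavy atom; implicit H are not written.
Heavy atoms by element → C:12, F:1, O:7.
Total: 20.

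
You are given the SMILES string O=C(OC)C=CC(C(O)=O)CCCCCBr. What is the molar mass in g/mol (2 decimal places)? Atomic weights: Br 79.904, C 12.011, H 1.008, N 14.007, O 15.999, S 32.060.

First, the molecular formula is C11H17BrO4 (counting implicit H from valence).
  Br: 1 × 79.904 = 79.904
  C: 11 × 12.011 = 132.121
  H: 17 × 1.008 = 17.136
  O: 4 × 15.999 = 63.996
Sum: 1×79.904 + 11×12.011 + 17×1.008 + 4×15.999 = 293.157 → 293.16 g/mol.

293.16 g/mol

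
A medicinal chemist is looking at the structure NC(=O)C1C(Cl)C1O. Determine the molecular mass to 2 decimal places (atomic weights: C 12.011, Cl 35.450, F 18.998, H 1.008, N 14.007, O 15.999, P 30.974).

First, the molecular formula is C4H6ClNO2 (counting implicit H from valence).
  C: 4 × 12.011 = 48.044
  Cl: 1 × 35.450 = 35.450
  H: 6 × 1.008 = 6.048
  N: 1 × 14.007 = 14.007
  O: 2 × 15.999 = 31.998
Sum: 4×12.011 + 1×35.450 + 6×1.008 + 1×14.007 + 2×15.999 = 135.547 → 135.55 g/mol.

135.55 g/mol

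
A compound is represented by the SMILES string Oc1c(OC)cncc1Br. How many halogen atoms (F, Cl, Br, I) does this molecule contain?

Halogen atoms appear at heavy-atom position 10 (1×Br).
Other groups present: 1 ether, 1 hydroxyl.
Halogen count: 1.

1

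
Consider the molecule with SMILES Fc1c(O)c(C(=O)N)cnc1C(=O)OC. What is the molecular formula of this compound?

C8H7FN2O4

Walk through each heavy atom and fill implicit hydrogens from standard valence (C 4, N 3, O 2, S 2, halogen 1); for lowercase aromatic atoms, an aromatic c carries 1 H when it has two neighbours and 0 H with three, and aromatic n carries 0 H:
  atom 1: F (halogen, monovalent) → 0 H
  atom 2: aromatic c, 3 neighbours → 0 H
  atom 3: aromatic c, 3 neighbours → 0 H
  atom 4: O, bond orders sum to 1 (valence 2) → 1 H
  atom 5: aromatic c, 3 neighbours → 0 H
  atom 6: C, bond orders sum to 4 (valence 4) → 0 H
  atom 7: O, bond orders sum to 2 (valence 2) → 0 H
  atom 8: N, bond orders sum to 1 (valence 3) → 2 H
  atom 9: aromatic c, 2 neighbours → 1 H
  atom 10: aromatic n, 2 neighbours → 0 H
  atom 11: aromatic c, 3 neighbours → 0 H
  atom 12: C, bond orders sum to 4 (valence 4) → 0 H
  atom 13: O, bond orders sum to 2 (valence 2) → 0 H
  atom 14: O, bond orders sum to 2 (valence 2) → 0 H
  atom 15: C, bond orders sum to 1 (valence 4) → 3 H
Totals → C:8, H:7, F:1, N:2, O:4.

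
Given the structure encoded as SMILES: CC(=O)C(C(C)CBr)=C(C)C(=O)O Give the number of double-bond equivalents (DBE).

Degree of unsaturation = (number of rings) + (number of π bonds).
Ring closures in the SMILES: 0.
π bonds: 3 double bonds (each 1 DoU) → 3 DoU from unsaturation.
Total DoU = 0 + 3 = 3.

3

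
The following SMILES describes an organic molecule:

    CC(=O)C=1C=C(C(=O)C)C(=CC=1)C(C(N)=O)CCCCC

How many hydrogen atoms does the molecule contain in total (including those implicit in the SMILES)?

Walk through each heavy atom and fill implicit hydrogens from standard valence (C 4, N 3, O 2, S 2, halogen 1):
  atom 1: C, bond orders sum to 1 (valence 4) → 3 H
  atom 2: C, bond orders sum to 4 (valence 4) → 0 H
  atom 3: O, bond orders sum to 2 (valence 2) → 0 H
  atom 4: C, bond orders sum to 4 (valence 4) → 0 H
  atom 5: C, bond orders sum to 3 (valence 4) → 1 H
  atom 6: C, bond orders sum to 4 (valence 4) → 0 H
  atom 7: C, bond orders sum to 4 (valence 4) → 0 H
  atom 8: O, bond orders sum to 2 (valence 2) → 0 H
  atom 9: C, bond orders sum to 1 (valence 4) → 3 H
  atom 10: C, bond orders sum to 4 (valence 4) → 0 H
  atom 11: C, bond orders sum to 3 (valence 4) → 1 H
  atom 12: C, bond orders sum to 3 (valence 4) → 1 H
  atom 13: C, bond orders sum to 3 (valence 4) → 1 H
  atom 14: C, bond orders sum to 4 (valence 4) → 0 H
  atom 15: N, bond orders sum to 1 (valence 3) → 2 H
  atom 16: O, bond orders sum to 2 (valence 2) → 0 H
  atom 17: C, bond orders sum to 2 (valence 4) → 2 H
  atom 18: C, bond orders sum to 2 (valence 4) → 2 H
  atom 19: C, bond orders sum to 2 (valence 4) → 2 H
  atom 20: C, bond orders sum to 2 (valence 4) → 2 H
  atom 21: C, bond orders sum to 1 (valence 4) → 3 H
Total hydrogens: 23.

23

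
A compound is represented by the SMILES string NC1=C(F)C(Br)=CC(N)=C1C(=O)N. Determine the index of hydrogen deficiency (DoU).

Degree of unsaturation = (number of rings) + (number of π bonds).
Ring closures in the SMILES: 1.
π bonds: 4 double bonds (each 1 DoU) → 4 DoU from unsaturation.
Total DoU = 1 + 4 = 5.

5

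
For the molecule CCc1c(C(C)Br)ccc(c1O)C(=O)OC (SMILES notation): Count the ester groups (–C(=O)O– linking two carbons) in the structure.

1

The ester motif appears at heavy-atom position 13 in the SMILES.
Other groups present: 1 hydroxyl.
Ester count: 1.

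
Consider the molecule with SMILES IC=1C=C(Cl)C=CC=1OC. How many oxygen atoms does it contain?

Scan the SMILES for O atoms (remember two-letter symbols like Cl and Br are single atoms).
Oxygen count: 1.

1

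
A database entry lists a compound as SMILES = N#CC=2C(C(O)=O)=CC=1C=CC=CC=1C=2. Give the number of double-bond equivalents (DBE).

10

Degree of unsaturation = (number of rings) + (number of π bonds).
Ring closures in the SMILES: 2.
π bonds: 6 double bonds (each 1 DoU), 1 triple bond (each 2 DoU) → 8 DoU from unsaturation.
Total DoU = 2 + 8 = 10.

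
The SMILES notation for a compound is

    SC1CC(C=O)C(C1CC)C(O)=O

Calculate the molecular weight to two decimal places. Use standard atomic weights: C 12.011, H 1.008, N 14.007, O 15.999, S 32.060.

First, the molecular formula is C9H14O3S (counting implicit H from valence).
  C: 9 × 12.011 = 108.099
  H: 14 × 1.008 = 14.112
  O: 3 × 15.999 = 47.997
  S: 1 × 32.060 = 32.060
Sum: 9×12.011 + 14×1.008 + 3×15.999 + 1×32.060 = 202.268 → 202.27 g/mol.

202.27 g/mol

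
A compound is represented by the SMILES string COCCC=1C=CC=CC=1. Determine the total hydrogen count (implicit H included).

12

Walk through each heavy atom and fill implicit hydrogens from standard valence (C 4, N 3, O 2, S 2, halogen 1):
  atom 1: C, bond orders sum to 1 (valence 4) → 3 H
  atom 2: O, bond orders sum to 2 (valence 2) → 0 H
  atom 3: C, bond orders sum to 2 (valence 4) → 2 H
  atom 4: C, bond orders sum to 2 (valence 4) → 2 H
  atom 5: C, bond orders sum to 4 (valence 4) → 0 H
  atom 6: C, bond orders sum to 3 (valence 4) → 1 H
  atom 7: C, bond orders sum to 3 (valence 4) → 1 H
  atom 8: C, bond orders sum to 3 (valence 4) → 1 H
  atom 9: C, bond orders sum to 3 (valence 4) → 1 H
  atom 10: C, bond orders sum to 3 (valence 4) → 1 H
Total hydrogens: 12.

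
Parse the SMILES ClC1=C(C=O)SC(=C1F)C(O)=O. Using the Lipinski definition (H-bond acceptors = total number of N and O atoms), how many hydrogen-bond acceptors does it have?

3

N atoms: 0; O atoms: 3.
Lipinski HBA = 0 + 3 = 3.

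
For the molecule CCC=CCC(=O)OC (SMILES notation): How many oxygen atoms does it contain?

2

Scan the SMILES for O atoms (remember two-letter symbols like Cl and Br are single atoms).
Oxygen count: 2.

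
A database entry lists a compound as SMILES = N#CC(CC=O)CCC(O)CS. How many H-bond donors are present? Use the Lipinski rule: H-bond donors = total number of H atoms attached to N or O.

1

Donors: find every N or O and count the H atoms it carries.
  atom 1 (N): bond orders sum to 3 → 0 H
  atom 6 (O): bond orders sum to 2 → 0 H
  atom 10 (O): bond orders sum to 1 → 1 H
Lipinski HBD = 1.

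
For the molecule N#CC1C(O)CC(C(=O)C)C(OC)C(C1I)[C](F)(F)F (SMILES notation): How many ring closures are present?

In SMILES, each pair of matching ring-closure digits denotes one ring-closing bond; the number of such bonds equals the number of independent rings.
Ring-closure bonds here: 1.

1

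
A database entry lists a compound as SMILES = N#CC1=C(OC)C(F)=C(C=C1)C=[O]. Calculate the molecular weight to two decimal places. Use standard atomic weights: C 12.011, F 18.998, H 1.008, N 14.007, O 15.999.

First, the molecular formula is C9H6FNO2 (counting implicit H from valence).
  C: 9 × 12.011 = 108.099
  F: 1 × 18.998 = 18.998
  H: 6 × 1.008 = 6.048
  N: 1 × 14.007 = 14.007
  O: 2 × 15.999 = 31.998
Sum: 9×12.011 + 1×18.998 + 6×1.008 + 1×14.007 + 2×15.999 = 179.150 → 179.15 g/mol.

179.15 g/mol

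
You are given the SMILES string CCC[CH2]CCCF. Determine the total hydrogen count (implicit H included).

15

Walk through each heavy atom and fill implicit hydrogens from standard valence (C 4, N 3, O 2, S 2, halogen 1):
  atom 1: C, bond orders sum to 1 (valence 4) → 3 H
  atom 2: C, bond orders sum to 2 (valence 4) → 2 H
  atom 3: C, bond orders sum to 2 (valence 4) → 2 H
  atom 4: C with explicit H count 2
  atom 5: C, bond orders sum to 2 (valence 4) → 2 H
  atom 6: C, bond orders sum to 2 (valence 4) → 2 H
  atom 7: C, bond orders sum to 2 (valence 4) → 2 H
  atom 8: F (halogen, monovalent) → 0 H
Total hydrogens: 15.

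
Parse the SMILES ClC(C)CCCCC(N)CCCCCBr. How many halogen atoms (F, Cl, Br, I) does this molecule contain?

2

Halogen atoms appear at heavy-atom positions 1, 15 (1×Br, 1×Cl).
Other groups present: 1 primary amine.
Halogen count: 2.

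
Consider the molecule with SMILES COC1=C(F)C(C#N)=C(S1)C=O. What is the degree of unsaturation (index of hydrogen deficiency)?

Degree of unsaturation = (number of rings) + (number of π bonds).
Ring closures in the SMILES: 1.
π bonds: 3 double bonds (each 1 DoU), 1 triple bond (each 2 DoU) → 5 DoU from unsaturation.
Total DoU = 1 + 5 = 6.

6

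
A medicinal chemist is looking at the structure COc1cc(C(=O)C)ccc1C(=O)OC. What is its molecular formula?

C11H12O4

Walk through each heavy atom and fill implicit hydrogens from standard valence (C 4, N 3, O 2, S 2, halogen 1); for lowercase aromatic atoms, an aromatic c carries 1 H when it has two neighbours and 0 H with three, and aromatic n carries 0 H:
  atom 1: C, bond orders sum to 1 (valence 4) → 3 H
  atom 2: O, bond orders sum to 2 (valence 2) → 0 H
  atom 3: aromatic c, 3 neighbours → 0 H
  atom 4: aromatic c, 2 neighbours → 1 H
  atom 5: aromatic c, 3 neighbours → 0 H
  atom 6: C, bond orders sum to 4 (valence 4) → 0 H
  atom 7: O, bond orders sum to 2 (valence 2) → 0 H
  atom 8: C, bond orders sum to 1 (valence 4) → 3 H
  atom 9: aromatic c, 2 neighbours → 1 H
  atom 10: aromatic c, 2 neighbours → 1 H
  atom 11: aromatic c, 3 neighbours → 0 H
  atom 12: C, bond orders sum to 4 (valence 4) → 0 H
  atom 13: O, bond orders sum to 2 (valence 2) → 0 H
  atom 14: O, bond orders sum to 2 (valence 2) → 0 H
  atom 15: C, bond orders sum to 1 (valence 4) → 3 H
Totals → C:11, H:12, O:4.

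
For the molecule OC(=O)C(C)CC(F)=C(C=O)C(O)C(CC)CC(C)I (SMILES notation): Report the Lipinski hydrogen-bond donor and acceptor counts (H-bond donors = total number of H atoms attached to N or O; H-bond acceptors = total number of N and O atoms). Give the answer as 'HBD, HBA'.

2, 4

Donors: find every N or O and count the H atoms it carries.
  atom 1 (O): bond orders sum to 1 → 1 H
  atom 3 (O): bond orders sum to 2 → 0 H
  atom 11 (O): bond orders sum to 2 → 0 H
  atom 13 (O): bond orders sum to 1 → 1 H
Lipinski HBD = 2.
Acceptors: N atoms = 0, O atoms = 4 → HBA = 4.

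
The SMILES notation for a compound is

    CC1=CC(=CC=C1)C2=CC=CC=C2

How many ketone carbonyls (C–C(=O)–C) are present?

0

Scan the SMILES for the ketone motif — none present.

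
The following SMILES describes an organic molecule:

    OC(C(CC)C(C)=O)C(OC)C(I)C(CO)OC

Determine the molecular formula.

C12H23IO5

Walk through each heavy atom and fill implicit hydrogens from standard valence (C 4, N 3, O 2, S 2, halogen 1):
  atom 1: O, bond orders sum to 1 (valence 2) → 1 H
  atom 2: C, bond orders sum to 3 (valence 4) → 1 H
  atom 3: C, bond orders sum to 3 (valence 4) → 1 H
  atom 4: C, bond orders sum to 2 (valence 4) → 2 H
  atom 5: C, bond orders sum to 1 (valence 4) → 3 H
  atom 6: C, bond orders sum to 4 (valence 4) → 0 H
  atom 7: C, bond orders sum to 1 (valence 4) → 3 H
  atom 8: O, bond orders sum to 2 (valence 2) → 0 H
  atom 9: C, bond orders sum to 3 (valence 4) → 1 H
  atom 10: O, bond orders sum to 2 (valence 2) → 0 H
  atom 11: C, bond orders sum to 1 (valence 4) → 3 H
  atom 12: C, bond orders sum to 3 (valence 4) → 1 H
  atom 13: I (halogen, monovalent) → 0 H
  atom 14: C, bond orders sum to 3 (valence 4) → 1 H
  atom 15: C, bond orders sum to 2 (valence 4) → 2 H
  atom 16: O, bond orders sum to 1 (valence 2) → 1 H
  atom 17: O, bond orders sum to 2 (valence 2) → 0 H
  atom 18: C, bond orders sum to 1 (valence 4) → 3 H
Totals → C:12, H:23, I:1, O:5.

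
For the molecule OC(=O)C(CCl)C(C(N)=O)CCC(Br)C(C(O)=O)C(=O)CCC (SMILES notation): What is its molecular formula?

Walk through each heavy atom and fill implicit hydrogens from standard valence (C 4, N 3, O 2, S 2, halogen 1):
  atom 1: O, bond orders sum to 1 (valence 2) → 1 H
  atom 2: C, bond orders sum to 4 (valence 4) → 0 H
  atom 3: O, bond orders sum to 2 (valence 2) → 0 H
  atom 4: C, bond orders sum to 3 (valence 4) → 1 H
  atom 5: C, bond orders sum to 2 (valence 4) → 2 H
  atom 6: Cl (halogen, monovalent) → 0 H
  atom 7: C, bond orders sum to 3 (valence 4) → 1 H
  atom 8: C, bond orders sum to 4 (valence 4) → 0 H
  atom 9: N, bond orders sum to 1 (valence 3) → 2 H
  atom 10: O, bond orders sum to 2 (valence 2) → 0 H
  atom 11: C, bond orders sum to 2 (valence 4) → 2 H
  atom 12: C, bond orders sum to 2 (valence 4) → 2 H
  atom 13: C, bond orders sum to 3 (valence 4) → 1 H
  atom 14: Br (halogen, monovalent) → 0 H
  atom 15: C, bond orders sum to 3 (valence 4) → 1 H
  atom 16: C, bond orders sum to 4 (valence 4) → 0 H
  atom 17: O, bond orders sum to 1 (valence 2) → 1 H
  atom 18: O, bond orders sum to 2 (valence 2) → 0 H
  atom 19: C, bond orders sum to 4 (valence 4) → 0 H
  atom 20: O, bond orders sum to 2 (valence 2) → 0 H
  atom 21: C, bond orders sum to 2 (valence 4) → 2 H
  atom 22: C, bond orders sum to 2 (valence 4) → 2 H
  atom 23: C, bond orders sum to 1 (valence 4) → 3 H
Totals → C:14, H:21, Br:1, Cl:1, N:1, O:6.

C14H21BrClNO6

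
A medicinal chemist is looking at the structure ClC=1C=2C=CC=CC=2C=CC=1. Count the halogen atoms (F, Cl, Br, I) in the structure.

1

Halogen atoms appear at heavy-atom position 1 (1×Cl).
Halogen count: 1.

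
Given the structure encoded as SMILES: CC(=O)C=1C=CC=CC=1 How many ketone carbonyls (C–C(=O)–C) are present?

1

The ketone motif appears at heavy-atom position 2 in the SMILES.
Ketone count: 1.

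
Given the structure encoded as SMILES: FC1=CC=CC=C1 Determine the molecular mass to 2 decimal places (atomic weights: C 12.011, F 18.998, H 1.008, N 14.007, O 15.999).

First, the molecular formula is C6H5F (counting implicit H from valence).
  C: 6 × 12.011 = 72.066
  F: 1 × 18.998 = 18.998
  H: 5 × 1.008 = 5.040
Sum: 6×12.011 + 1×18.998 + 5×1.008 = 96.104 → 96.10 g/mol.

96.10 g/mol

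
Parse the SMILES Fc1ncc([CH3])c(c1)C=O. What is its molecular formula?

Walk through each heavy atom and fill implicit hydrogens from standard valence (C 4, N 3, O 2, S 2, halogen 1); for lowercase aromatic atoms, an aromatic c carries 1 H when it has two neighbours and 0 H with three, and aromatic n carries 0 H:
  atom 1: F (halogen, monovalent) → 0 H
  atom 2: aromatic c, 3 neighbours → 0 H
  atom 3: aromatic n, 2 neighbours → 0 H
  atom 4: aromatic c, 2 neighbours → 1 H
  atom 5: aromatic c, 3 neighbours → 0 H
  atom 6: C with explicit H count 3
  atom 7: aromatic c, 3 neighbours → 0 H
  atom 8: aromatic c, 2 neighbours → 1 H
  atom 9: C, bond orders sum to 3 (valence 4) → 1 H
  atom 10: O, bond orders sum to 2 (valence 2) → 0 H
Totals → C:7, H:6, F:1, N:1, O:1.

C7H6FNO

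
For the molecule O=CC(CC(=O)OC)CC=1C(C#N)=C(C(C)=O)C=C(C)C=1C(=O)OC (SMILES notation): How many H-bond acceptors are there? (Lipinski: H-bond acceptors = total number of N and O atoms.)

7

N atoms: 1; O atoms: 6.
Lipinski HBA = 1 + 6 = 7.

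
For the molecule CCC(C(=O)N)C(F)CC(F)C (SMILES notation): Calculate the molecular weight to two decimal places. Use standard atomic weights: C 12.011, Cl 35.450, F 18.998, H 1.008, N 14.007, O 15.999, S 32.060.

First, the molecular formula is C8H15F2NO (counting implicit H from valence).
  C: 8 × 12.011 = 96.088
  F: 2 × 18.998 = 37.996
  H: 15 × 1.008 = 15.120
  N: 1 × 14.007 = 14.007
  O: 1 × 15.999 = 15.999
Sum: 8×12.011 + 2×18.998 + 15×1.008 + 1×14.007 + 1×15.999 = 179.210 → 179.21 g/mol.

179.21 g/mol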